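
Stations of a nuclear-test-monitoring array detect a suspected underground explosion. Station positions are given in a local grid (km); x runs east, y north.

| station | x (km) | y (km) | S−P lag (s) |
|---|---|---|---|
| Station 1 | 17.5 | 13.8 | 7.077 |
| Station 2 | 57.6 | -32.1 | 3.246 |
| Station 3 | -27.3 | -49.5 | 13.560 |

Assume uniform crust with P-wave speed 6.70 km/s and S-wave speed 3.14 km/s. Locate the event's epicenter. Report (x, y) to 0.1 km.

45.9 km east, -16.9 km north

Distance from S−P lag: d = Δt · v_P v_S / (v_P − v_S) = Δt · (6.70·3.14)/(6.70−3.14) ≈ 5.9096·Δt.
So d_Station 1 = 41.82, d_Station 2 = 19.18, d_Station 3 = 80.13 km.
Circle about each station: (x − 17.5)² + (y − 13.8)² = 41.82²; (x − 57.6)² + (y + 32.1)² = 19.18²; (x + 27.3)² + (y + 49.5)² = 80.13².
Subtracting pairs of circle equations eliminates x²+y² and gives linear equations (the radical axes):
80.2 x − 91.8 y = 5232.52
-89.6 x − 126.6 y = -1973.05
Solving the 2×2 system: x ≈ 45.9, y ≈ -16.9 km.
Check against Station 1 (with the unrounded x, y): √((x − 17.5)²+(y − 13.8)²) = 41.82 ≈ 41.82 km. ✓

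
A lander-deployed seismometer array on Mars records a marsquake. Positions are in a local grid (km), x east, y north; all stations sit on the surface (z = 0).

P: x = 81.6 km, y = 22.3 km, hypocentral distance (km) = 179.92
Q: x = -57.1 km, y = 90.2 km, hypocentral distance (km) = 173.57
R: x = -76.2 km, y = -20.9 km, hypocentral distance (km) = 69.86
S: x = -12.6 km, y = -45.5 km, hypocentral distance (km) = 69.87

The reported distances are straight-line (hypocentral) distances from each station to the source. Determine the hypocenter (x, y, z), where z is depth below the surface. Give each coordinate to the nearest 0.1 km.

Each station gives a sphere (x−x_i)² + (y−y_i)² + z² = d_i² (stations at z=0).
Subtracting the P sphere from Q and R: z² cancels, leaving linear equations in x and y:
-277.4 x + 135.8 y = 6485.26
-315.6 x − 86.4 y = 26578.19
Solving: x ≈ -62.396, y ≈ -79.700 km (keep extra digits for the depth step; rounded: -62.4, -79.7).
Then from the P sphere: z² = 179.92² − (x − 81.6)² − (y − 22.3)² with x = -62.396, y = -79.700, so z ≈ 35.105 ≈ 35.1 km.

(-62.4, -79.7, 35.1)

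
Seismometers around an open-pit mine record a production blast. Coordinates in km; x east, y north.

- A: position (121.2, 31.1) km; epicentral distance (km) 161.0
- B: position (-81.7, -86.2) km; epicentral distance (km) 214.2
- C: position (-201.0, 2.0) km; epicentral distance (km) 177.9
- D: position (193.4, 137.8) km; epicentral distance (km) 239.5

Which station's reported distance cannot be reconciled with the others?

Solve using three stations at a time. Using A, C, D (subtract circle equations pairwise → linear system) gives (x, y) ≈ (-35.6, 67.7).
Distances from that point to each station vs reported:
  A: calculated 161.0 vs reported 161.0 → residual 0.0 km
  B: calculated 160.6 vs reported 214.2 → residual 53.6 km
  C: calculated 177.9 vs reported 177.9 → residual 0.0 km
  D: calculated 239.5 vs reported 239.5 → residual 0.0 km
A, C, D are mutually consistent (residuals ≈ 0); B is off by 53.6 km.

B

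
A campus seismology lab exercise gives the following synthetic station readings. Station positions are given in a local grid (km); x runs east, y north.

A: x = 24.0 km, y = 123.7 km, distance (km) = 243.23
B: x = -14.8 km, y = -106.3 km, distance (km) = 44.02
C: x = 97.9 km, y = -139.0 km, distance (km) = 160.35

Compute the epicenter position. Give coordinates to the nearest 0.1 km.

(-58.8, -105.0)

Circle about each station: (x − 24.0)² + (y − 123.7)² = 243.23²; (x + 14.8)² + (y + 106.3)² = 44.02²; (x − 97.9)² + (y + 139.0)² = 160.35².
Subtracting the A equation from the B and C equations removes the quadratic terms:
-77.6 x − 460.0 y = 52864.11
147.8 x − 525.4 y = 46476.43
Solving the 2×2 system: x ≈ -58.8, y ≈ -105.0 km.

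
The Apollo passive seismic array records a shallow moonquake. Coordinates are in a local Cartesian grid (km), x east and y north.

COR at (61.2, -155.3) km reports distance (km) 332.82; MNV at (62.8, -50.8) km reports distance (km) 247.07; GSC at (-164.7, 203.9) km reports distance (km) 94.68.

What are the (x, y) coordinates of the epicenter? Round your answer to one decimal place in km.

Circle about each station: (x − 61.2)² + (y + 155.3)² = 332.82²; (x − 62.8)² + (y + 50.8)² = 247.07²; (x + 164.7)² + (y − 203.9)² = 94.68².
Subtracting the COR equation from the MNV and GSC equations removes the quadratic terms:
3.2 x + 209.0 y = 28386.52
-451.8 x + 718.4 y = 142642.62
Solving the 2×2 system: x ≈ -97.4, y ≈ 137.3 km.

x ≈ -97.4 km, y ≈ 137.3 km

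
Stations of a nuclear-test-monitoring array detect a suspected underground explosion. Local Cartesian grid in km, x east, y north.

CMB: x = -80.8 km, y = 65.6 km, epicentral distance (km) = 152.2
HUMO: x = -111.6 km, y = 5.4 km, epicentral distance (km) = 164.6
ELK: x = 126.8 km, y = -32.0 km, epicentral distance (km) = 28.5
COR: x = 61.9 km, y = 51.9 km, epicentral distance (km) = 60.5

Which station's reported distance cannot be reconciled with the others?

ELK

Solve using three stations at a time. Using CMB, HUMO, COR (subtract circle equations pairwise → linear system) gives (x, y) ≈ (52.5, -7.9).
Distances from that point to each station vs reported:
  CMB: calculated 152.2 vs reported 152.2 → residual 0.0 km
  HUMO: calculated 164.6 vs reported 164.6 → residual 0.0 km
  ELK: calculated 78.1 vs reported 28.5 → residual 49.6 km
  COR: calculated 60.6 vs reported 60.5 → residual 0.1 km
CMB, HUMO, COR are mutually consistent (residuals ≈ 0); ELK is off by 49.6 km.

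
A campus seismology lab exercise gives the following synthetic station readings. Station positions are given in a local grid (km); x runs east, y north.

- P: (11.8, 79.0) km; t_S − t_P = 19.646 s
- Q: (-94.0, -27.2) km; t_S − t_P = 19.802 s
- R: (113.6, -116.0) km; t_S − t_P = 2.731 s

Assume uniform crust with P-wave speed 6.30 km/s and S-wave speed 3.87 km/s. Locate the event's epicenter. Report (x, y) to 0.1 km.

x ≈ 90.1 km, y ≈ -101.9 km

Distance from S−P lag: d = Δt · v_P v_S / (v_P − v_S) = Δt · (6.30·3.87)/(6.30−3.87) ≈ 10.0333·Δt.
So d_P = 197.11, d_Q = 198.68, d_R = 27.40 km.
Circle about each station: (x − 11.8)² + (y − 79.0)² = 197.11²; (x + 94.0)² + (y + 27.2)² = 198.68²; (x − 113.6)² + (y + 116.0)² = 27.40².
Subtracting the P equation from the Q and R equations removes the quadratic terms:
-211.6 x − 212.4 y = 2574.21
203.6 x − 390.0 y = 58082.31
Solving the 2×2 system: x ≈ 90.1, y ≈ -101.9 km.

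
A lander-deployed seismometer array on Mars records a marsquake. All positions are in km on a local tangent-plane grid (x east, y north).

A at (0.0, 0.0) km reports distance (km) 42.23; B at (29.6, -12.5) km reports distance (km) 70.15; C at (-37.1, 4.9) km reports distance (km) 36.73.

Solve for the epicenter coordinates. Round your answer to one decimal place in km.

x ≈ -19.8 km, y ≈ 37.3 km

Circle about each station: x² + y² = 42.23²; (x − 29.6)² + (y + 12.5)² = 70.15²; (x + 37.1)² + (y − 4.9)² = 36.73².
Subtracting pairs of circle equations eliminates x²+y² and gives linear equations (the radical axes):
59.2 x − 25.0 y = -2105.24
-74.2 x + 9.8 y = 1834.70
Solving the 2×2 system: x ≈ -19.8, y ≈ 37.3 km.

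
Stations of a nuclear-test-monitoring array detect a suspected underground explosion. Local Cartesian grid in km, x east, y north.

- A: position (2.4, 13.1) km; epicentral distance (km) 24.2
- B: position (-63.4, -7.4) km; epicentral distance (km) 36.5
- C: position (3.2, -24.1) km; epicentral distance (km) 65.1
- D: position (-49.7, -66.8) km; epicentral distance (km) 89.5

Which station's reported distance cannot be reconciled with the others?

A

Solve using three stations at a time. Using B, C, D (subtract circle equations pairwise → linear system) gives (x, y) ≈ (-42.4, 22.4).
Distances from that point to each station vs reported:
  A: calculated 45.7 vs reported 24.2 → residual 21.5 km
  B: calculated 36.5 vs reported 36.5 → residual 0.0 km
  C: calculated 65.1 vs reported 65.1 → residual 0.0 km
  D: calculated 89.5 vs reported 89.5 → residual 0.0 km
B, C, D are mutually consistent (residuals ≈ 0); A is off by 21.5 km.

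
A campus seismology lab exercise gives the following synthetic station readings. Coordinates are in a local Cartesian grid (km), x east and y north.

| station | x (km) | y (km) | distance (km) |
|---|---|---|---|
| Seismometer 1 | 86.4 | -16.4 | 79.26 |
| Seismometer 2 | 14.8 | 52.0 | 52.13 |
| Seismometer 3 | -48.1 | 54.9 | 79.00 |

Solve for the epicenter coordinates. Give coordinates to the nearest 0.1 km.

Circle about each station: (x − 86.4)² + (y + 16.4)² = 79.26²; (x − 14.8)² + (y − 52.0)² = 52.13²; (x + 48.1)² + (y − 54.9)² = 79.00².
Subtracting pairs of circle equations eliminates x²+y² and gives linear equations (the radical axes):
-143.2 x + 136.8 y = -1246.27
-269.0 x + 142.6 y = -2365.15
Solving the 2×2 system: x ≈ 8.9, y ≈ 0.2 km.

8.9 km east, 0.2 km north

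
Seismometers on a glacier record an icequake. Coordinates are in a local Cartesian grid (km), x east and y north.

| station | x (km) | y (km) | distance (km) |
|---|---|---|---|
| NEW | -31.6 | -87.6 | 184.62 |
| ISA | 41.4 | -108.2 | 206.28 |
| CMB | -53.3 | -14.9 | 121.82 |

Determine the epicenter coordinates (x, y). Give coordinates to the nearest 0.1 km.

(1.1, 94.1)

Circle about each station: (x + 31.6)² + (y + 87.6)² = 184.62²; (x − 41.4)² + (y + 108.2)² = 206.28²; (x + 53.3)² + (y + 14.9)² = 121.82².
Subtracting the NEW equation from the ISA and CMB equations removes the quadratic terms:
146.0 x − 41.2 y = -3718.01
-43.4 x + 145.4 y = 13635.01
Solving the 2×2 system: x ≈ 1.1, y ≈ 94.1 km.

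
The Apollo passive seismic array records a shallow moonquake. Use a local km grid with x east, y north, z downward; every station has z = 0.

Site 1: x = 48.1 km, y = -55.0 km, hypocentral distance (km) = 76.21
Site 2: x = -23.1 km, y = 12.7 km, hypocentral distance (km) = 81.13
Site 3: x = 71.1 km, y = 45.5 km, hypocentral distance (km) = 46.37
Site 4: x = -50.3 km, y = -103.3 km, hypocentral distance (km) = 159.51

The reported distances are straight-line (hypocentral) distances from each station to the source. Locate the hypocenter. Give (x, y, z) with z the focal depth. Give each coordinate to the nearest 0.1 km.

Each station gives a sphere (x−x_i)² + (y−y_i)² + z² = d_i² (stations at z=0).
Subtracting the Site 1 sphere from Site 2 and Site 3: z² cancels, leaving linear equations in x and y:
-142.4 x + 135.4 y = -5417.82
46.0 x + 201.0 y = 5444.64
Solving: x ≈ 52.400, y ≈ 15.096 km (keep extra digits for the depth step; rounded: 52.4, 15.1).
Then from the Site 1 sphere: z² = 76.21² − (x − 48.1)² − (y + 55.0)² with x = 52.400, y = 15.096, so z ≈ 29.598 ≈ 29.6 km.

(52.4, 15.1, 29.6)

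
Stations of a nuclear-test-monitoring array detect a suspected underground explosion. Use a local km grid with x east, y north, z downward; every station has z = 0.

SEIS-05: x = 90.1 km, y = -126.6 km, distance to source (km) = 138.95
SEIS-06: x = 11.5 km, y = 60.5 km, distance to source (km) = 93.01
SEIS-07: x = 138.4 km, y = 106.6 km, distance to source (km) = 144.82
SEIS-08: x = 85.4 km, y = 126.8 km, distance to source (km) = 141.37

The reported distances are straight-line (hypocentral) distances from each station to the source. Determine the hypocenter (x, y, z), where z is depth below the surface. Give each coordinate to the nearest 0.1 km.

x ≈ 57.4 km, y ≈ -1.8 km, depth ≈ 51.6 km

Each station gives a sphere (x−x_i)² + (y−y_i)² + z² = d_i² (stations at z=0).
Subtracting the SEIS-05 sphere from SEIS-06 and SEIS-07: z² cancels, leaving linear equations in x and y:
-157.2 x + 374.2 y = -9696.83
96.6 x + 466.4 y = 4706.82
Solving: x ≈ 57.405, y ≈ -1.798 km (keep extra digits for the depth step; rounded: 57.4, -1.8).
Then from the SEIS-05 sphere: z² = 138.95² − (x − 90.1)² − (y + 126.6)² with x = 57.405, y = -1.798, so z ≈ 51.600 ≈ 51.6 km.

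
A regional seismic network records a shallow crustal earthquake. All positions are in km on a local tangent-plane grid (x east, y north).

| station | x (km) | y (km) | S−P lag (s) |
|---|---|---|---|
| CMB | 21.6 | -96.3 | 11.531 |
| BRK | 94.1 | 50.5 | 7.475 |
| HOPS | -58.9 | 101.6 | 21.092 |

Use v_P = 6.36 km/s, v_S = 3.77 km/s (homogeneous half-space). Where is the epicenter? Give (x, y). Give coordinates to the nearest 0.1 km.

(94.9, -18.7)

Distance from S−P lag: d = Δt · v_P v_S / (v_P − v_S) = Δt · (6.36·3.77)/(6.36−3.77) ≈ 9.2576·Δt.
So d_CMB = 106.75, d_BRK = 69.20, d_HOPS = 195.26 km.
Circle about each station: (x − 21.6)² + (y + 96.3)² = 106.75²; (x − 94.1)² + (y − 50.5)² = 69.20²; (x + 58.9)² + (y − 101.6)² = 195.26².
Subtracting the CMB equation from the BRK and HOPS equations removes the quadratic terms:
145.0 x + 293.6 y = 8271.73
-161.0 x + 395.8 y = -22679.39
Solving the 2×2 system: x ≈ 94.9, y ≈ -18.7 km.
Check against CMB (with the unrounded x, y): √((x − 21.6)²+(y + 96.3)²) = 106.75 ≈ 106.75 km. ✓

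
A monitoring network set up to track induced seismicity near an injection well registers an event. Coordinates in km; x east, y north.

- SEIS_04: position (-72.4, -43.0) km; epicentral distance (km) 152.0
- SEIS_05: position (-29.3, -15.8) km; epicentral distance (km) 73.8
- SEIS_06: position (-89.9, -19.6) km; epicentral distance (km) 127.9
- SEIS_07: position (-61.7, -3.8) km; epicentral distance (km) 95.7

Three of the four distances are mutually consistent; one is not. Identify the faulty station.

SEIS_04

Solve using three stations at a time. Using SEIS_05, SEIS_06, SEIS_07 (subtract circle equations pairwise → linear system) gives (x, y) ≈ (27.3, 32.1).
Distances from that point to each station vs reported:
  SEIS_04: calculated 124.8 vs reported 152.0 → residual 27.2 km
  SEIS_05: calculated 74.2 vs reported 73.8 → residual 0.4 km
  SEIS_06: calculated 128.1 vs reported 127.9 → residual 0.2 km
  SEIS_07: calculated 96.0 vs reported 95.7 → residual 0.3 km
SEIS_05, SEIS_06, SEIS_07 are mutually consistent (residuals ≈ 0); SEIS_04 is off by 27.2 km.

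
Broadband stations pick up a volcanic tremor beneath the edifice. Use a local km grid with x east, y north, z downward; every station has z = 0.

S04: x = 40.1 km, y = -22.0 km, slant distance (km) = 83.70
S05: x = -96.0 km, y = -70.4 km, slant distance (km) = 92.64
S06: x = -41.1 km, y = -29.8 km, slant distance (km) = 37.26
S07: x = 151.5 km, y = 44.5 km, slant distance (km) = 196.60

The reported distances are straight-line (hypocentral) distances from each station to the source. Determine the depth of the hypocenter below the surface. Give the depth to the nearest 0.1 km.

depth ≈ 26.5 km

Each station gives a sphere (x−x_i)² + (y−y_i)² + z² = d_i² (stations at z=0).
Subtracting the S04 sphere from S05 and S06: z² cancels, leaving linear equations in x and y:
-272.2 x − 96.8 y = 10503.67
-162.4 x − 15.6 y = 6102.62
Solving: x ≈ -37.204, y ≈ -3.892 km (keep extra digits for the depth step; rounded: -37.2, -3.9).
Then from the S04 sphere: z² = 83.70² − (x − 40.1)² − (y + 22.0)² with x = -37.204, y = -3.892, so z ≈ 26.493 ≈ 26.5 km.
Check against S07 (with the unrounded solution): distance 196.60 ≈ 196.60 km. ✓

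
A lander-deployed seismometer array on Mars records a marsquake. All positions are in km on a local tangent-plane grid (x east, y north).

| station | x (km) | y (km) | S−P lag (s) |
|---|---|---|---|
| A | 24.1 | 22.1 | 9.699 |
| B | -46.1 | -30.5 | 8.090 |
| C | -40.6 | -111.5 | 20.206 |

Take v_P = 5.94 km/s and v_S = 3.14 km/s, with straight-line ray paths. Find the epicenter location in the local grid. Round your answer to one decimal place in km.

-40.5 km east, 23.1 km north

Distance from S−P lag: d = Δt · v_P v_S / (v_P − v_S) = Δt · (5.94·3.14)/(5.94−3.14) ≈ 6.6613·Δt.
So d_A = 64.61, d_B = 53.89, d_C = 134.60 km.
Circle about each station: (x − 24.1)² + (y − 22.1)² = 64.61²; (x + 46.1)² + (y + 30.5)² = 53.89²; (x + 40.6)² + (y + 111.5)² = 134.60².
Subtracting the A equation from the B and C equations removes the quadratic terms:
-140.4 x − 105.2 y = 3256.56
-129.4 x − 267.2 y = -931.32
Solving the 2×2 system: x ≈ -40.5, y ≈ 23.1 km.
Check against A (with the unrounded x, y): √((x − 24.1)²+(y − 22.1)²) = 64.61 ≈ 64.61 km. ✓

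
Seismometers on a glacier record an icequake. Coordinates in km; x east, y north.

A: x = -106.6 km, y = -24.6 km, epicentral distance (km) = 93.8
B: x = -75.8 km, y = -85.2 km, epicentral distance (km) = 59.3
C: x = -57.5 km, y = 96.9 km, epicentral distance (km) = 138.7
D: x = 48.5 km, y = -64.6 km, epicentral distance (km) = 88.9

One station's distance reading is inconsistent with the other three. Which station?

Solve using three stations at a time. Using B, C, D (subtract circle equations pairwise → linear system) gives (x, y) ≈ (-37.0, -40.3).
Distances from that point to each station vs reported:
  A: calculated 71.3 vs reported 93.8 → residual 22.5 km
  B: calculated 59.3 vs reported 59.3 → residual 0.0 km
  C: calculated 138.7 vs reported 138.7 → residual 0.0 km
  D: calculated 88.9 vs reported 88.9 → residual 0.0 km
B, C, D are mutually consistent (residuals ≈ 0); A is off by 22.5 km.

A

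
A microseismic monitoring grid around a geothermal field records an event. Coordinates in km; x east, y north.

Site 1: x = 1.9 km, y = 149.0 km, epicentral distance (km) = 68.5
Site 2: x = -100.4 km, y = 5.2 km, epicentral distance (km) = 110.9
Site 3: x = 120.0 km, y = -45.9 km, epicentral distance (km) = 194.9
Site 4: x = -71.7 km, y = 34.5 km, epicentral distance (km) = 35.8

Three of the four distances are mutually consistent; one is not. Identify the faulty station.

Solve using three stations at a time. Using Site 1, Site 2, Site 3 (subtract circle equations pairwise → linear system) gives (x, y) ≈ (-23.9, 85.5).
Distances from that point to each station vs reported:
  Site 1: calculated 68.5 vs reported 68.5 → residual 0.0 km
  Site 2: calculated 110.9 vs reported 110.9 → residual 0.0 km
  Site 3: calculated 194.9 vs reported 194.9 → residual 0.0 km
  Site 4: calculated 69.9 vs reported 35.8 → residual 34.1 km
Site 1, Site 2, Site 3 are mutually consistent (residuals ≈ 0); Site 4 is off by 34.1 km.

Site 4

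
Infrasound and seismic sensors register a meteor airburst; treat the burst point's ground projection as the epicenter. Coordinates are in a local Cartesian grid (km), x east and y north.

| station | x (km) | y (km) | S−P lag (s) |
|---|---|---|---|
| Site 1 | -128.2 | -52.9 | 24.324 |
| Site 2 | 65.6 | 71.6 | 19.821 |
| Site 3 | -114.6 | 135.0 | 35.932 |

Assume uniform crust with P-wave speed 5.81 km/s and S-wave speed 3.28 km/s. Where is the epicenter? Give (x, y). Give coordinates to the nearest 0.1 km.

(53.4, -77.2)

Distance from S−P lag: d = Δt · v_P v_S / (v_P − v_S) = Δt · (5.81·3.28)/(5.81−3.28) ≈ 7.5323·Δt.
So d_Site 1 = 183.22, d_Site 2 = 149.30, d_Site 3 = 270.65 km.
Circle about each station: (x + 128.2)² + (y + 52.9)² = 183.22²; (x − 65.6)² + (y − 71.6)² = 149.30²; (x + 114.6)² + (y − 135.0)² = 270.65².
Subtracting pairs of circle equations eliminates x²+y² and gives linear equations (the radical axes):
387.6 x + 249.0 y = 1475.35
27.2 x + 375.8 y = -27557.34
Solving the 2×2 system: x ≈ 53.4, y ≈ -77.2 km.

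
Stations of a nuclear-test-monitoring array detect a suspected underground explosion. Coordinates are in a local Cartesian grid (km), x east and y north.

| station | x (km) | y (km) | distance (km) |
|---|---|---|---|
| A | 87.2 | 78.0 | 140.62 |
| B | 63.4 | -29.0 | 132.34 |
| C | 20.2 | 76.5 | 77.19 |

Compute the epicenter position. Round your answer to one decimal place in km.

Circle about each station: (x − 87.2)² + (y − 78.0)² = 140.62²; (x − 63.4)² + (y + 29.0)² = 132.34²; (x − 20.2)² + (y − 76.5)² = 77.19².
Subtracting the A equation from the B and C equations removes the quadratic terms:
-47.6 x − 214.0 y = -6567.17
-134.0 x − 3.0 y = 6388.14
Solving the 2×2 system: x ≈ -48.6, y ≈ 41.5 km.
Check against A (with the unrounded x, y): √((x − 87.2)²+(y − 78.0)²) = 140.62 ≈ 140.62 km. ✓

(-48.6, 41.5)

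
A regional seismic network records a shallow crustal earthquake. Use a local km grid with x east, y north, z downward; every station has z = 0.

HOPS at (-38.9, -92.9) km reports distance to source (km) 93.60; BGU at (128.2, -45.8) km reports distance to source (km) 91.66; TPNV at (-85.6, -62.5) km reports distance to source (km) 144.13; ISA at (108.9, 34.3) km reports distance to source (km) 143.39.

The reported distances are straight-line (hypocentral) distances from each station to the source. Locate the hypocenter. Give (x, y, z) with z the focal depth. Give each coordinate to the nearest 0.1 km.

x ≈ 53.6 km, y ≈ -97.3 km, depth ≈ 13.6 km

Each station gives a sphere (x−x_i)² + (y−y_i)² + z² = d_i² (stations at z=0).
Subtracting the HOPS sphere from BGU and TPNV: z² cancels, leaving linear equations in x and y:
334.2 x + 94.2 y = 8748.66
-93.4 x + 60.8 y = -10922.51
Solving: x ≈ 53.604, y ≈ -97.301 km (keep extra digits for the depth step; rounded: 53.6, -97.3).
Then from the HOPS sphere: z² = 93.60² − (x + 38.9)² − (y + 92.9)² with x = 53.604, y = -97.301, so z ≈ 13.587 ≈ 13.6 km.
Check against ISA (with the unrounded solution): distance 143.39 ≈ 143.39 km. ✓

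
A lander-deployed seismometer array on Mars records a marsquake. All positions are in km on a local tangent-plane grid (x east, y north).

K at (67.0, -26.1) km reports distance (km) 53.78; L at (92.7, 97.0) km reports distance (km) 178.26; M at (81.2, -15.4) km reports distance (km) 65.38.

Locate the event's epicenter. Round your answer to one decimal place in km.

Circle about each station: (x − 67.0)² + (y + 26.1)² = 53.78²; (x − 92.7)² + (y − 97.0)² = 178.26²; (x − 81.2)² + (y + 15.4)² = 65.38².
Subtracting pairs of circle equations eliminates x²+y² and gives linear equations (the radical axes):
51.4 x + 246.2 y = -16052.26
28.4 x + 21.4 y = 278.13
Solving the 2×2 system: x ≈ 69.9, y ≈ -79.8 km.
Check against K (with the unrounded x, y): √((x − 67.0)²+(y + 26.1)²) = 53.78 ≈ 53.78 km. ✓

x ≈ 69.9 km, y ≈ -79.8 km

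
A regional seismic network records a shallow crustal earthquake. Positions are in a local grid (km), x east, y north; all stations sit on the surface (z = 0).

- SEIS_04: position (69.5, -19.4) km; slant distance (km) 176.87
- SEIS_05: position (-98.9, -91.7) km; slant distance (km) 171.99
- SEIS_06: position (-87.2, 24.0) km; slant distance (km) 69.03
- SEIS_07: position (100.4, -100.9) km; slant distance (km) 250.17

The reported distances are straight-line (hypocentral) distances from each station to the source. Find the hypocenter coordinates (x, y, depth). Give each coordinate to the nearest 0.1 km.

x ≈ -74.3 km, y ≈ 71.5 km, depth ≈ 48.4 km

Each station gives a sphere (x−x_i)² + (y−y_i)² + z² = d_i² (stations at z=0).
Subtracting the SEIS_04 sphere from SEIS_05 and SEIS_06: z² cancels, leaving linear equations in x and y:
-336.8 x − 144.6 y = 14685.93
-313.4 x + 86.8 y = 29491.09
Solving: x ≈ -74.299, y ≈ 71.494 km (keep extra digits for the depth step; rounded: -74.3, 71.5).
Then from the SEIS_04 sphere: z² = 176.87² − (x − 69.5)² − (y + 19.4)² with x = -74.299, y = 71.494, so z ≈ 48.406 ≈ 48.4 km.
Check against SEIS_07 (with the unrounded solution): distance 250.17 ≈ 250.17 km. ✓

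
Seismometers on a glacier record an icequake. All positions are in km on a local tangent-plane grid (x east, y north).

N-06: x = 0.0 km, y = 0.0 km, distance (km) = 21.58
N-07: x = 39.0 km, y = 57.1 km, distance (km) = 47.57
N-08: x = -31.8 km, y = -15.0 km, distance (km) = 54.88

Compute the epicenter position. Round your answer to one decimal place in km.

Circle about each station: x² + y² = 21.58²; (x − 39.0)² + (y − 57.1)² = 47.57²; (x + 31.8)² + (y + 15.0)² = 54.88².
Subtracting pairs of circle equations eliminates x²+y² and gives linear equations (the radical axes):
78.0 x + 114.2 y = 2984.20
-63.6 x − 30.0 y = -1309.88
Solving the 2×2 system: x ≈ 12.2, y ≈ 17.8 km.
Check against N-06 (with the unrounded x, y): √(x²+y²) = 21.58 ≈ 21.58 km. ✓

x ≈ 12.2 km, y ≈ 17.8 km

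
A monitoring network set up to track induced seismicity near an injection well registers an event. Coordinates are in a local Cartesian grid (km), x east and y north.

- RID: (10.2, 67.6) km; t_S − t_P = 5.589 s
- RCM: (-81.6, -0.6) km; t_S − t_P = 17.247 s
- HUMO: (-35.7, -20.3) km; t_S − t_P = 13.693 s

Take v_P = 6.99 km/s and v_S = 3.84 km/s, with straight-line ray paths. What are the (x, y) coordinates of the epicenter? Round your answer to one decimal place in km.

x ≈ 55.4 km, y ≈ 52.6 km

Distance from S−P lag: d = Δt · v_P v_S / (v_P − v_S) = Δt · (6.99·3.84)/(6.99−3.84) ≈ 8.5211·Δt.
So d_RID = 47.62, d_RCM = 146.96, d_HUMO = 116.68 km.
Circle about each station: (x − 10.2)² + (y − 67.6)² = 47.62²; (x + 81.6)² + (y + 0.6)² = 146.96²; (x + 35.7)² + (y + 20.3)² = 116.68².
Subtracting the RID equation from the RCM and HUMO equations removes the quadratic terms:
-183.6 x − 136.4 y = -17344.46
-91.8 x − 175.8 y = -14333.78
Solving the 2×2 system: x ≈ 55.4, y ≈ 52.6 km.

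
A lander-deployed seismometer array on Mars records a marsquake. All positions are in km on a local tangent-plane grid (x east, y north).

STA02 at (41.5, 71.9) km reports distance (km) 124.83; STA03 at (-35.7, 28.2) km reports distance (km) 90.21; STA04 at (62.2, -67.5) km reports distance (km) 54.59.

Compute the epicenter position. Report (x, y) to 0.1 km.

Circle about each station: (x − 41.5)² + (y − 71.9)² = 124.83²; (x + 35.7)² + (y − 28.2)² = 90.21²; (x − 62.2)² + (y + 67.5)² = 54.59².
Subtracting pairs of circle equations eliminates x²+y² and gives linear equations (the radical axes):
-154.4 x − 87.4 y = 2622.55
41.4 x − 278.8 y = 14135.69
Solving the 2×2 system: x ≈ 10.8, y ≈ -49.1 km.

x ≈ 10.8 km, y ≈ -49.1 km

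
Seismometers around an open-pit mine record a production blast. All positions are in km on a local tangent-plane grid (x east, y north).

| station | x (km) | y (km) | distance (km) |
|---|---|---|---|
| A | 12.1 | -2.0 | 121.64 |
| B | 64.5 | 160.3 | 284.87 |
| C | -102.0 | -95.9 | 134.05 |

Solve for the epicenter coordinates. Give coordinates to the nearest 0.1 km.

x ≈ 29.4 km, y ≈ -122.4 km

Circle about each station: (x − 12.1)² + (y + 2.0)² = 121.64²; (x − 64.5)² + (y − 160.3)² = 284.87²; (x + 102.0)² + (y + 95.9)² = 134.05².
Subtracting the A equation from the B and C equations removes the quadratic terms:
104.8 x + 324.6 y = -36648.70
-228.2 x − 187.8 y = 16277.29
Solving the 2×2 system: x ≈ 29.4, y ≈ -122.4 km.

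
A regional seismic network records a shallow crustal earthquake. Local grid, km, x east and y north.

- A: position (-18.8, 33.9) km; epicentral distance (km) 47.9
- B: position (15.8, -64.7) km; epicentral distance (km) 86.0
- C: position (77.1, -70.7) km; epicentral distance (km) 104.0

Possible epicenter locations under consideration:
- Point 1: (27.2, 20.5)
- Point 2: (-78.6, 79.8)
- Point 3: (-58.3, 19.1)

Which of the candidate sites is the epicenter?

Point 1

For each candidate, compare |candidate − station| to the reported distance:
Point 1: residuals A 0.0, B 0.0, C 0.0 → max 0.0 km
Point 2: residuals A 27.5, B 86.6, C 112.5 → max 112.5 km
Point 3: residuals A 5.7, B 25.9, C 58.5 → max 58.5 km
Only Point 1 has all residuals ≈ 0.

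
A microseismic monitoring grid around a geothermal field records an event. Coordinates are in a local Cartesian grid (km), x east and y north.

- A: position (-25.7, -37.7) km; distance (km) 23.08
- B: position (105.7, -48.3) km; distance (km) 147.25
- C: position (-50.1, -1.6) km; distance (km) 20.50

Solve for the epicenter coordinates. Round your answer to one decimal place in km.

(-38.5, -18.5)

Circle about each station: (x + 25.7)² + (y + 37.7)² = 23.08²; (x − 105.7)² + (y + 48.3)² = 147.25²; (x + 50.1)² + (y + 1.6)² = 20.50².
Subtracting pairs of circle equations eliminates x²+y² and gives linear equations (the radical axes):
262.8 x − 21.2 y = -9726.28
-48.8 x + 72.2 y = 543.23
Solving the 2×2 system: x ≈ -38.5, y ≈ -18.5 km.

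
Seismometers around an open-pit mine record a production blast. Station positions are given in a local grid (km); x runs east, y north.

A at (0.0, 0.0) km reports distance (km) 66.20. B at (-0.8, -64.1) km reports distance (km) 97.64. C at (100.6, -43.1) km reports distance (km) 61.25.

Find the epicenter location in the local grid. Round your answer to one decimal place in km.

x ≈ 65.8 km, y ≈ 7.3 km

Circle about each station: x² + y² = 66.20²; (x + 0.8)² + (y + 64.1)² = 97.64²; (x − 100.6)² + (y + 43.1)² = 61.25².
Subtracting pairs of circle equations eliminates x²+y² and gives linear equations (the radical axes):
-1.6 x − 128.2 y = -1041.68
201.2 x − 86.2 y = 12608.85
Solving the 2×2 system: x ≈ 65.8, y ≈ 7.3 km.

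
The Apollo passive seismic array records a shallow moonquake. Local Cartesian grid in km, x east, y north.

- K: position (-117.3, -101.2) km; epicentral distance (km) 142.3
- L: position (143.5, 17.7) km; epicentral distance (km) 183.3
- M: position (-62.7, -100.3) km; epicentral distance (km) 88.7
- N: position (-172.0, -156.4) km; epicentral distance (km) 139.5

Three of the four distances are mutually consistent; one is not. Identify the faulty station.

N

Solve using three stations at a time. Using K, L, M (subtract circle equations pairwise → linear system) gives (x, y) ≈ (23.7, -121.2).
Distances from that point to each station vs reported:
  K: calculated 142.4 vs reported 142.3 → residual 0.1 km
  L: calculated 183.4 vs reported 183.3 → residual 0.1 km
  M: calculated 88.9 vs reported 88.7 → residual 0.2 km
  N: calculated 198.9 vs reported 139.5 → residual 59.4 km
K, L, M are mutually consistent (residuals ≈ 0); N is off by 59.4 km.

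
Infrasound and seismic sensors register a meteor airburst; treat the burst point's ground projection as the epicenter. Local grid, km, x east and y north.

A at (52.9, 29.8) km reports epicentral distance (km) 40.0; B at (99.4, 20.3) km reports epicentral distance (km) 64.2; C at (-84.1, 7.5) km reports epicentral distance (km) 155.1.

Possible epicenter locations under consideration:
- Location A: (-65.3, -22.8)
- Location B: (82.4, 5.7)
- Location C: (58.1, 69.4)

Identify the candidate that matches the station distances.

For each candidate, compare |candidate − station| to the reported distance:
Location A: residuals A 89.4, B 106.0, C 119.4 → max 119.4 km
Location B: residuals A 1.9, B 41.8, C 11.4 → max 41.8 km
Location C: residuals A 0.1, B 0.0, C 0.0 → max 0.1 km
Only Location C has all residuals ≈ 0.

Location C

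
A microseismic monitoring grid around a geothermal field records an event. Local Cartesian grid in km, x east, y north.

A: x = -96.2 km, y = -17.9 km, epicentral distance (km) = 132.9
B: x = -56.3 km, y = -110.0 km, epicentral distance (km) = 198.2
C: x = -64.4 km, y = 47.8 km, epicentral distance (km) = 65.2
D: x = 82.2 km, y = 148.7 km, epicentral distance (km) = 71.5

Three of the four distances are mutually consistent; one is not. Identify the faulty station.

Solve using three stations at a time. Using A, B, C (subtract circle equations pairwise → linear system) gives (x, y) ≈ (-9.1, 82.5).
Distances from that point to each station vs reported:
  A: calculated 133.0 vs reported 132.9 → residual 0.1 km
  B: calculated 198.2 vs reported 198.2 → residual 0.0 km
  C: calculated 65.3 vs reported 65.2 → residual 0.1 km
  D: calculated 112.7 vs reported 71.5 → residual 41.2 km
A, B, C are mutually consistent (residuals ≈ 0); D is off by 41.2 km.

D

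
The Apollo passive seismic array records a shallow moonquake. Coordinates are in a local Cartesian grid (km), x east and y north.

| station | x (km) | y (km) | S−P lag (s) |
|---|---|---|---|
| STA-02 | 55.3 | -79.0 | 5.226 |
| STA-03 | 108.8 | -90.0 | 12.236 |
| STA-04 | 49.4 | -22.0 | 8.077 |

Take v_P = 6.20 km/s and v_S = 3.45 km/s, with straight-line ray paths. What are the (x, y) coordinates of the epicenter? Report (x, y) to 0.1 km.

Distance from S−P lag: d = Δt · v_P v_S / (v_P − v_S) = Δt · (6.20·3.45)/(6.20−3.45) ≈ 7.7782·Δt.
So d_STA-02 = 40.65, d_STA-03 = 95.17, d_STA-04 = 62.82 km.
Circle about each station: (x − 55.3)² + (y + 79.0)² = 40.65²; (x − 108.8)² + (y + 90.0)² = 95.17²; (x − 49.4)² + (y + 22.0)² = 62.82².
Subtracting the STA-02 equation from the STA-03 and STA-04 equations removes the quadratic terms:
107.0 x − 22.0 y = 3233.44
-11.8 x + 114.0 y = -8668.66
Solving the 2×2 system: x ≈ 14.9, y ≈ -74.5 km.

x ≈ 14.9 km, y ≈ -74.5 km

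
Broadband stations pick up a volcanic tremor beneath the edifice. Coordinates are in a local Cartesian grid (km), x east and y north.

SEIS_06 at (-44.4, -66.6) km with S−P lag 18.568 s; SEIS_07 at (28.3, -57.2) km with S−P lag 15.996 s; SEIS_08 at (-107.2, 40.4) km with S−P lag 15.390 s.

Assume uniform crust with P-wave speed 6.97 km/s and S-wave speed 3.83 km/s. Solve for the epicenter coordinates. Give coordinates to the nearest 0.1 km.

Distance from S−P lag: d = Δt · v_P v_S / (v_P − v_S) = Δt · (6.97·3.83)/(6.97−3.83) ≈ 8.5016·Δt.
So d_SEIS_06 = 157.86, d_SEIS_07 = 135.99, d_SEIS_08 = 130.84 km.
Circle about each station: (x + 44.4)² + (y + 66.6)² = 157.86²; (x − 28.3)² + (y + 57.2)² = 135.99²; (x + 107.2)² + (y − 40.4)² = 130.84².
Subtracting the SEIS_06 equation from the SEIS_07 and SEIS_08 equations removes the quadratic terms:
145.4 x + 18.8 y = 4092.31
-125.6 x + 214.0 y = 14517.75
Solving the 2×2 system: x ≈ 18.0, y ≈ 78.4 km.

x ≈ 18.0 km, y ≈ 78.4 km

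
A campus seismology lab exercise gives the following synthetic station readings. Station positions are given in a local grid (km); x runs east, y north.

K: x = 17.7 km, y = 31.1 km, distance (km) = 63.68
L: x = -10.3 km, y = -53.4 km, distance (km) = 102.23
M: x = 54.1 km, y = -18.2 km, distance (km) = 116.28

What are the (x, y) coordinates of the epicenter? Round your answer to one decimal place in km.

x ≈ -44.9 km, y ≈ 42.8 km

Circle about each station: (x − 17.7)² + (y − 31.1)² = 63.68²; (x + 10.3)² + (y + 53.4)² = 102.23²; (x − 54.1)² + (y + 18.2)² = 116.28².
Subtracting the K equation from the L and M equations removes the quadratic terms:
-56.0 x − 169.0 y = -4718.68
72.8 x − 98.6 y = -7488.35
Solving the 2×2 system: x ≈ -44.9, y ≈ 42.8 km.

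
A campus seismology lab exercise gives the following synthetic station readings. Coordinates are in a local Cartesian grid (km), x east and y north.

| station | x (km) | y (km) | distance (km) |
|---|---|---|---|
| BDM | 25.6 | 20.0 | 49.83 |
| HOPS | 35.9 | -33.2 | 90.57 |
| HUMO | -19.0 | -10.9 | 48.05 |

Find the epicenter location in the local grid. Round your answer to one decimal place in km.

Circle about each station: (x − 25.6)² + (y − 20.0)² = 49.83²; (x − 35.9)² + (y + 33.2)² = 90.57²; (x + 19.0)² + (y + 10.9)² = 48.05².
Subtracting the BDM equation from the HOPS and HUMO equations removes the quadratic terms:
20.6 x − 106.4 y = -4384.21
-89.2 x − 61.8 y = -401.32
Solving the 2×2 system: x ≈ -21.2, y ≈ 37.1 km.
Check against BDM (with the unrounded x, y): √((x − 25.6)²+(y − 20.0)²) = 49.83 ≈ 49.83 km. ✓

x ≈ -21.2 km, y ≈ 37.1 km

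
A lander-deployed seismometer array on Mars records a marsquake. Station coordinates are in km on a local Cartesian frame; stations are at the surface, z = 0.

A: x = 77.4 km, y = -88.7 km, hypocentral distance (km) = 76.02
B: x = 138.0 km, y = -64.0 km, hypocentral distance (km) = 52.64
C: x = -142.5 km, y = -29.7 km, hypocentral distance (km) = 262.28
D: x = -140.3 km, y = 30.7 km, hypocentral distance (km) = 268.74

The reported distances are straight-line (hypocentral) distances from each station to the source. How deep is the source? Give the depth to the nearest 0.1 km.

Each station gives a sphere (x−x_i)² + (y−y_i)² + z² = d_i² (stations at z=0).
Subtracting the A sphere from B and C: z² cancels, leaving linear equations in x and y:
121.2 x + 49.4 y = 12289.62
-439.8 x + 118.0 y = -55681.87
Solving: x ≈ 116.601, y ≈ -37.295 km (keep extra digits for the depth step; rounded: 116.6, -37.3).
Then from the A sphere: z² = 76.02² − (x − 77.4)² − (y + 88.7)² with x = 116.601, y = -37.295, so z ≈ 39.998 ≈ 40.0 km.

z ≈ 40.0 km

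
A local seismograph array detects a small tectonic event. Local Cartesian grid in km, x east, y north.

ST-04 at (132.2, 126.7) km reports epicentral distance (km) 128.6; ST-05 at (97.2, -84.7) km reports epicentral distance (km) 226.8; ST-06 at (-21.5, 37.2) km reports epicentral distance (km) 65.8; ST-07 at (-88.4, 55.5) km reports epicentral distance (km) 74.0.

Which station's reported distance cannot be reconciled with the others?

Solve using three stations at a time. Using ST-05, ST-06, ST-07 (subtract circle equations pairwise → linear system) gives (x, y) ≈ (-31.1, 102.4).
Distances from that point to each station vs reported:
  ST-04: calculated 165.1 vs reported 128.6 → residual 36.5 km
  ST-05: calculated 226.8 vs reported 226.8 → residual 0.0 km
  ST-06: calculated 65.9 vs reported 65.8 → residual 0.1 km
  ST-07: calculated 74.1 vs reported 74.0 → residual 0.1 km
ST-05, ST-06, ST-07 are mutually consistent (residuals ≈ 0); ST-04 is off by 36.5 km.

ST-04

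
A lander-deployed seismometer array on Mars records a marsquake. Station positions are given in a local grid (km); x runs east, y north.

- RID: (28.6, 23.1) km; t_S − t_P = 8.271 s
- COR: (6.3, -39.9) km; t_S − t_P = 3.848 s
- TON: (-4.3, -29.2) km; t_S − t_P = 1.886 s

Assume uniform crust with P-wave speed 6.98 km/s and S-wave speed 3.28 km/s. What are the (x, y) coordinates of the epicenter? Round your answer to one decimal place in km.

x ≈ -2.3 km, y ≈ -17.7 km

Distance from S−P lag: d = Δt · v_P v_S / (v_P − v_S) = Δt · (6.98·3.28)/(6.98−3.28) ≈ 6.1877·Δt.
So d_RID = 51.18, d_COR = 23.81, d_TON = 11.67 km.
Circle about each station: (x − 28.6)² + (y − 23.1)² = 51.18²; (x − 6.3)² + (y + 39.9)² = 23.81²; (x + 4.3)² + (y + 29.2)² = 11.67².
Subtracting the RID equation from the COR and TON equations removes the quadratic terms:
-44.6 x − 126.0 y = 2332.61
-65.8 x − 104.6 y = 2002.76
Solving the 2×2 system: x ≈ -2.3, y ≈ -17.7 km.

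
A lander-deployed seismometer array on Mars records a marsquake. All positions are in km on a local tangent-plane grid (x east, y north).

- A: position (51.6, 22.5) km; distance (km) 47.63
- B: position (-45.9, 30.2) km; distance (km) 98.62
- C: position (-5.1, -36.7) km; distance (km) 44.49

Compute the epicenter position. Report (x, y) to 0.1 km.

Circle about each station: (x − 51.6)² + (y − 22.5)² = 47.63²; (x + 45.9)² + (y − 30.2)² = 98.62²; (x + 5.1)² + (y + 36.7)² = 44.49².
Subtracting pairs of circle equations eliminates x²+y² and gives linear equations (the radical axes):
-195.0 x + 15.4 y = -7607.25
-113.4 x − 118.4 y = -1506.65
Solving the 2×2 system: x ≈ 37.2, y ≈ -22.9 km.
Check against A (with the unrounded x, y): √((x − 51.6)²+(y − 22.5)²) = 47.63 ≈ 47.63 km. ✓

(37.2, -22.9)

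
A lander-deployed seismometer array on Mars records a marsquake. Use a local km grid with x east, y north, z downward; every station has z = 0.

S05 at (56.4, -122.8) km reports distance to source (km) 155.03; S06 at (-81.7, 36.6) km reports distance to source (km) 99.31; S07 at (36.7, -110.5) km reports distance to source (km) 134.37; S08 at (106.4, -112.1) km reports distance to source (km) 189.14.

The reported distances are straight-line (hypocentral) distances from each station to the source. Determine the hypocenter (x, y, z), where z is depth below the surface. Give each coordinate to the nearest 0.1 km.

Each station gives a sphere (x−x_i)² + (y−y_i)² + z² = d_i² (stations at z=0).
Subtracting the S05 sphere from S06 and S07: z² cancels, leaving linear equations in x and y:
-276.2 x + 318.8 y = 3925.47
-39.4 x + 24.6 y = 1275.34
Solving: x ≈ -53.764, y ≈ -34.266 km (keep extra digits for the depth step; rounded: -53.8, -34.3).
Then from the S05 sphere: z² = 155.03² − (x − 56.4)² − (y + 122.8)² with x = -53.764, y = -34.266, so z ≈ 63.718 ≈ 63.7 km.

x ≈ -53.8 km, y ≈ -34.3 km, depth ≈ 63.7 km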